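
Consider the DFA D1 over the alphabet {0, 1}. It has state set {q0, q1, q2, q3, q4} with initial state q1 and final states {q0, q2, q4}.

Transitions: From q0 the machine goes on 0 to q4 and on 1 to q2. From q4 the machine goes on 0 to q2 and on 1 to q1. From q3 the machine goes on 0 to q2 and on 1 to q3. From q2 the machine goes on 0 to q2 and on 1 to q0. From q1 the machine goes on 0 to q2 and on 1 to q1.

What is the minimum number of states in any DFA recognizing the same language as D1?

4

First remove the unreachable states {q3}; 4 states remain.
Start with accepting vs non-accepting: {q0,q2,q4} | {q1}.
Refine {q0,q2,q4} on symbol 1: members go to different blocks, giving {q0,q2} and {q4}.
On input 0, block {q0,q2} splits into {q0} and {q2}.
Stable partition: {q0} | {q1} | {q4} | {q2} — 4 equivalence classes.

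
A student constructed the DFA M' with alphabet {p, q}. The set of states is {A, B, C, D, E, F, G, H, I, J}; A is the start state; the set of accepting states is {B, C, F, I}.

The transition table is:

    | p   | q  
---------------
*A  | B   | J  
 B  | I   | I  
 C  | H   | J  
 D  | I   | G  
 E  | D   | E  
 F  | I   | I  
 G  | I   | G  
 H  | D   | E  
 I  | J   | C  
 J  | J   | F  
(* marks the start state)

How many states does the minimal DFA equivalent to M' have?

7

All states are reachable from the start state.
Start with accepting vs non-accepting: {B,C,F,I} | {A,D,E,G,H,J}.
On input p, block {B,C,F,I} splits into {B,F} and {C,I}.
Refine {A,D,E,G,H,J} on symbol p: members go to different blocks, giving {E,H,J} and {D,G} and {A}.
Split {E,H,J} by δ(·,p) → {E,H} and {J}.
Split {C,I} by δ(·,p) → {C} and {I}.
The partition is now stable with 7 blocks: {B,F} | {E,H} | {C} | {D,G} | {A} | {J} | {I}.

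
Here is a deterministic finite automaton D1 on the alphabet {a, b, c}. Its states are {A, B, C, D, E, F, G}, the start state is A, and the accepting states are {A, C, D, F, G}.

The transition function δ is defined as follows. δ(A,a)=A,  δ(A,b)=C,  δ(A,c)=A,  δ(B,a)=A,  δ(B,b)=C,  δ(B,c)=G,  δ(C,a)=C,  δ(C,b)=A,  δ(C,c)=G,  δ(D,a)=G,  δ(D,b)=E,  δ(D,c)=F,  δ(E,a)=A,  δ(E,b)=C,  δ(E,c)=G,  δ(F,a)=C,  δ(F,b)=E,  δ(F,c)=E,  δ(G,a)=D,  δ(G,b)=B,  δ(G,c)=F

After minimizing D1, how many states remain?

Every state is reachable, so we keep all 7.
P0 = {A,C,D,F,G} | {B,E}.
Refine {A,C,D,F,G} on symbol b: members go to different blocks, giving {D,F,G} and {A,C}.
Refine {D,F,G} on symbol a: members go to different blocks, giving {D,G} and {F}.
On input c, block {A,C} splits into {A} and {C}.
Stable partition: {D,G} | {B,E} | {A} | {F} | {C} — 5 equivalence classes.

5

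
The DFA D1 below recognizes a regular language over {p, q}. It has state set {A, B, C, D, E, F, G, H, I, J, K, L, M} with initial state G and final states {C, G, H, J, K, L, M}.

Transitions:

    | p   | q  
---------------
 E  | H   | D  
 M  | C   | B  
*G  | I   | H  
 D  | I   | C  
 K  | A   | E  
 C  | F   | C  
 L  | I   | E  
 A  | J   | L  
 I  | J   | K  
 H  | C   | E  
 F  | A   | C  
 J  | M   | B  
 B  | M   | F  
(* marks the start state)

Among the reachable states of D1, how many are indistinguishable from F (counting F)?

2

P0 = {C,G,H,J,K,L,M} | {A,B,D,E,F,I}.
Refine {C,G,H,J,K,L,M} on symbol p: members go to different blocks, giving {C,G,K,L} and {H,J,M}.
On input q, block {C,G,K,L} splits into {K,L} and {C} and {G}.
Refine {A,B,D,E,F,I} on symbol p: members go to different blocks, giving {A,B,E,I} and {D,F}.
On input q, block {A,B,E,I} splits into {A,I} and {B,E}.
On input p, block {H,J,M} splits into {H,M} and {J}.
No further refinement is possible. Final partition (8 blocks): {K,L} | {A,I} | {H,M} | {C} | {G} | {D,F} | {B,E} | {J}.
State F belongs to the block {D,F}, which has 2 states.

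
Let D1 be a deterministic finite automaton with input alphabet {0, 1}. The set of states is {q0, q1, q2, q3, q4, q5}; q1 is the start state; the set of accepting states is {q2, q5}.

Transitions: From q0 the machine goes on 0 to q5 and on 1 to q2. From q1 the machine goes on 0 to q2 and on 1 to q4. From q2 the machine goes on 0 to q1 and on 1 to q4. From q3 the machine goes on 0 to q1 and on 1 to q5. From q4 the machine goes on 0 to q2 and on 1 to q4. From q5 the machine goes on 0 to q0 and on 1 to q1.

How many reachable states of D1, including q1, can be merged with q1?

2

States {q0,q3,q5} cannot be reached from the start state, so discard them.
Start with accepting vs non-accepting: {q2} | {q1,q4}.
Stable partition: {q2} | {q1,q4} — 2 equivalence classes.
The equivalence class containing q1 is {q1,q4}, of size 2.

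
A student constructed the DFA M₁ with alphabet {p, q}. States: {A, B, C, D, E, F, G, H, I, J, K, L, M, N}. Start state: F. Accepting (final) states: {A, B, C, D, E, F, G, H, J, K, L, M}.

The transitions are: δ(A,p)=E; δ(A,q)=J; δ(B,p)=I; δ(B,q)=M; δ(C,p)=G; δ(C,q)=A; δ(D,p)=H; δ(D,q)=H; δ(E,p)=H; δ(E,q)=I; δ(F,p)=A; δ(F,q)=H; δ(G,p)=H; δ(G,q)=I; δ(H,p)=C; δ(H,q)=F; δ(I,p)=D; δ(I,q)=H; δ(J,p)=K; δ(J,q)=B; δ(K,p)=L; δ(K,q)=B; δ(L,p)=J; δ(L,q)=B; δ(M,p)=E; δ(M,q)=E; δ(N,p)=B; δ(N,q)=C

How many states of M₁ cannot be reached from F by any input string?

1

BFS from F reaches {A, B, C, D, E, F, G, H, I, J, K, L, M}; the 1 state(s) N are never visited.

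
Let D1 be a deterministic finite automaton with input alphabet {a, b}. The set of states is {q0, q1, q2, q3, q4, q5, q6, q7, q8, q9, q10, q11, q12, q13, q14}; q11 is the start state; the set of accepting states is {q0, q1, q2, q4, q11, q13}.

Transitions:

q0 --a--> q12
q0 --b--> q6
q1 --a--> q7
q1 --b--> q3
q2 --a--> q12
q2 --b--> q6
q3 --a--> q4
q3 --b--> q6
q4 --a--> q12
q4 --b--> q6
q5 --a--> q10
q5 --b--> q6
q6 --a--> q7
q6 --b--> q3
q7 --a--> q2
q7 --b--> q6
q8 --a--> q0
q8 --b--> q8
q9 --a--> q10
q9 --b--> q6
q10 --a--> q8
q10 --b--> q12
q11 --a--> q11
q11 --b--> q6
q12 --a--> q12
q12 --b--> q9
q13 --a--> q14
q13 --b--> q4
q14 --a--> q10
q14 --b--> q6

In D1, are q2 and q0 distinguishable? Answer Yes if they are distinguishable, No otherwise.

States {q1,q5,q13,q14} cannot be reached from the start state, so discard them.
Initial partition by acceptance: {q0,q2,q4,q11} | {q3,q6,q7,q8,q9,q10,q12}.
Split {q0,q2,q4,q11} by δ(·,a) → {q0,q2,q4} and {q11}.
On input a, block {q3,q6,q7,q8,q9,q10,q12} splits into {q6,q9,q10,q12} and {q3,q7,q8}.
On input a, block {q6,q9,q10,q12} splits into {q6,q10} and {q9,q12}.
Refine {q6,q10} on symbol b: members go to different blocks, giving {q6} and {q10}.
Refine {q3,q7,q8} on symbol b: members go to different blocks, giving {q3,q7} and {q8}.
On input a, block {q9,q12} splits into {q9} and {q12}.
The partition is now stable with 8 blocks: {q0,q2,q4} | {q6} | {q11} | {q3,q7} | {q9} | {q10} | {q8} | {q12}.
q2 and q0 lie in the same block of the stable partition, so they are equivalent — no string distinguishes them.

No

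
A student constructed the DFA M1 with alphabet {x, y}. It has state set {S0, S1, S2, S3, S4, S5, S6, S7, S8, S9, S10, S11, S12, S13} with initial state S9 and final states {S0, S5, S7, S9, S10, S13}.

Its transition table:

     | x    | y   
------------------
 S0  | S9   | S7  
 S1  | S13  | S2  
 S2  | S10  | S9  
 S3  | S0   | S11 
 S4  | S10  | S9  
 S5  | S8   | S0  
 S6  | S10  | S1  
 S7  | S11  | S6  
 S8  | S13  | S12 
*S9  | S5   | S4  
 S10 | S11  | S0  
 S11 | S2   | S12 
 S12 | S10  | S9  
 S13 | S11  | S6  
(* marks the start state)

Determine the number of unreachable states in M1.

Starting at S9 and following transitions, the reachable set is {S0, S1, S2, S4, S5, S6, S7, S8, S9, S10, S11, S12, S13}. That leaves S3 unreachable — 1 in total.

1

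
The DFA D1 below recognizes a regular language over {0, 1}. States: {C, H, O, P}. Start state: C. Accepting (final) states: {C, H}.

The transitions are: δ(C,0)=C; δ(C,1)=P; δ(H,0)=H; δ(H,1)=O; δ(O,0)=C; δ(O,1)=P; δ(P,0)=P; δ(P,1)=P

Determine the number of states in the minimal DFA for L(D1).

2

States {H,O} cannot be reached from the start state, so discard them.
Initial partition by acceptance: {C} | {P}.
Stable partition: {C} | {P} — 2 equivalence classes.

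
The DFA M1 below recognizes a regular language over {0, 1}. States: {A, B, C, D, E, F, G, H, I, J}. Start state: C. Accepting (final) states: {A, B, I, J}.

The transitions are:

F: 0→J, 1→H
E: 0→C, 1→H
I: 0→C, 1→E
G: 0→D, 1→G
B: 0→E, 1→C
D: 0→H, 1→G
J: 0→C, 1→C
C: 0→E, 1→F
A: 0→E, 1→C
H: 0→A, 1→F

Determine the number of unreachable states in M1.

BFS from C reaches {A, C, E, F, H, J}; the 4 state(s) B, D, G, I are never visited.

4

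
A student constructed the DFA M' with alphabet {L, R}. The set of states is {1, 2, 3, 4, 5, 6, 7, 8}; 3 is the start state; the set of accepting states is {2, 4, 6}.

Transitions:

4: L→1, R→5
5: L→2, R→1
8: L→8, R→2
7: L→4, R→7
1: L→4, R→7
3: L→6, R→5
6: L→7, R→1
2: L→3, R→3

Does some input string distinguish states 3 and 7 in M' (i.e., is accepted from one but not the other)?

No

First remove the unreachable states {8}; 7 states remain.
P0 = {2,4,6} | {1,3,5,7}.
Stable partition: {2,4,6} | {1,3,5,7} — 2 equivalence classes.
3 and 7 lie in the same block of the stable partition, so they are equivalent — no string distinguishes them.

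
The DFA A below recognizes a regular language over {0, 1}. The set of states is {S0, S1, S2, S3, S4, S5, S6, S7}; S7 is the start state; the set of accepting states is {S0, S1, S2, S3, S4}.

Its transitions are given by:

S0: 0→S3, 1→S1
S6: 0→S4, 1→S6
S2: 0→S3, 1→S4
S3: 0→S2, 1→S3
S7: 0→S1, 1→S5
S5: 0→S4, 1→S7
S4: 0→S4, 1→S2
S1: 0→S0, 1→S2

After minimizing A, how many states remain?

2

Reachable states from the start: {S0,S1,S2,S3,S4,S5,S7}. Unreachable: {S6} — drop them.
P0 = {S0,S1,S2,S3,S4} | {S5,S7}.
The partition is now stable with 2 blocks: {S0,S1,S2,S3,S4} | {S5,S7}.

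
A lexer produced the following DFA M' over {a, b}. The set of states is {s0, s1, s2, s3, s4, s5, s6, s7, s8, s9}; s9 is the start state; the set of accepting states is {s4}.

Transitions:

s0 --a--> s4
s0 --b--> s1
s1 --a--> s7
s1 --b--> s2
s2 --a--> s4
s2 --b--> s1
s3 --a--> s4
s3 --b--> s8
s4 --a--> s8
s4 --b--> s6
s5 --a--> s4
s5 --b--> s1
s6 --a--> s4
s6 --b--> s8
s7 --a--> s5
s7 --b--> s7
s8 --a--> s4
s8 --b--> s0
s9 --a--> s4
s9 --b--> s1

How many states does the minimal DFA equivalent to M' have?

6

States {s3} cannot be reached from the start state, so discard them.
P0 = {s4} | {s0,s1,s2,s5,s6,s7,s8,s9}.
Refine {s0,s1,s2,s5,s6,s7,s8,s9} on symbol a: members go to different blocks, giving {s0,s2,s5,s6,s8,s9} and {s1,s7}.
On input b, block {s0,s2,s5,s6,s8,s9} splits into {s0,s2,s5,s9} and {s6,s8}.
On input a, block {s1,s7} splits into {s1} and {s7}.
Refine {s6,s8} on symbol b: members go to different blocks, giving {s6} and {s8}.
Stable partition: {s4} | {s0,s2,s5,s9} | {s1} | {s6} | {s7} | {s8} — 6 equivalence classes.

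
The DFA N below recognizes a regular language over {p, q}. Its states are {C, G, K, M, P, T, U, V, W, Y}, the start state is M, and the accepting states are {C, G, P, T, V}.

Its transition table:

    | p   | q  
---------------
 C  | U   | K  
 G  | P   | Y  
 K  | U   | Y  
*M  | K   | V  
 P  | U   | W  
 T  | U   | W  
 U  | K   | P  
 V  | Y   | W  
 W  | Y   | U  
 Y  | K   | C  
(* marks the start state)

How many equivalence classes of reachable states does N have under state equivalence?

3

First remove the unreachable states {G,T}; 8 states remain.
Start with accepting vs non-accepting: {C,P,V} | {K,M,U,W,Y}.
Split {K,M,U,W,Y} by δ(·,q) → {M,U,Y} and {K,W}.
The partition is now stable with 3 blocks: {C,P,V} | {M,U,Y} | {K,W}.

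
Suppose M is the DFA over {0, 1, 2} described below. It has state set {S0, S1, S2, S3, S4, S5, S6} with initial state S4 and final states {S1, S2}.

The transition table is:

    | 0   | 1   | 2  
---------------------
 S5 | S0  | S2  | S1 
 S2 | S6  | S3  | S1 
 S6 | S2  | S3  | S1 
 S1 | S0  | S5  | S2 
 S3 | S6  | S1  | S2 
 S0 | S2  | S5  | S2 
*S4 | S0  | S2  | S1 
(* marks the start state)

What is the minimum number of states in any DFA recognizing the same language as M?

3

All states are reachable from the start state.
P0 = {S1,S2} | {S0,S3,S4,S5,S6}.
Refine {S0,S3,S4,S5,S6} on symbol 0: members go to different blocks, giving {S3,S4,S5} and {S0,S6}.
The partition is now stable with 3 blocks: {S1,S2} | {S3,S4,S5} | {S0,S6}.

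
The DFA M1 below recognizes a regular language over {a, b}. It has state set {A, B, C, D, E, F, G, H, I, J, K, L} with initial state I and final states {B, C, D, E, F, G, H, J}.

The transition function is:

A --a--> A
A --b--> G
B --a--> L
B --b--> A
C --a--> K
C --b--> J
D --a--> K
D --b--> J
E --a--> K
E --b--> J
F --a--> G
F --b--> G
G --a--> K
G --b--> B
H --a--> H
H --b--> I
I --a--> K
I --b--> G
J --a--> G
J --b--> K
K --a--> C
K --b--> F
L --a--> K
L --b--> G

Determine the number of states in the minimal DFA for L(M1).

8

First remove the unreachable states {D,E,H}; 9 states remain.
P0 = {B,C,F,G,J} | {A,I,K,L}.
Split {B,C,F,G,J} by δ(·,a) → {B,C,G} and {F,J}.
Refine {B,C,G} on symbol b: members go to different blocks, giving {B} and {C} and {G}.
Split {A,I,K,L} by δ(·,a) → {A,I,L} and {K}.
On input a, block {A,I,L} splits into {I,L} and {A}.
Refine {F,J} on symbol b: members go to different blocks, giving {F} and {J}.
Stable partition: {B} | {I,L} | {F} | {C} | {G} | {K} | {A} | {J} — 8 equivalence classes.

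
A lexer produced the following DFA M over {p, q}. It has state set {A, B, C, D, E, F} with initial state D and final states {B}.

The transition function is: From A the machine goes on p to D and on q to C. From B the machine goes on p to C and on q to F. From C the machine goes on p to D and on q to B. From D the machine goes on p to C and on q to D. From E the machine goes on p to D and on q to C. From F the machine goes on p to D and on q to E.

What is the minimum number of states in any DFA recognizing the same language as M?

5

First remove the unreachable states {A}; 5 states remain.
P0 = {B} | {C,D,E,F}.
Split {C,D,E,F} by δ(·,q) → {D,E,F} and {C}.
Refine {D,E,F} on symbol p: members go to different blocks, giving {E,F} and {D}.
On input q, block {E,F} splits into {E} and {F}.
No further refinement is possible. Final partition (5 blocks): {B} | {E} | {C} | {D} | {F}.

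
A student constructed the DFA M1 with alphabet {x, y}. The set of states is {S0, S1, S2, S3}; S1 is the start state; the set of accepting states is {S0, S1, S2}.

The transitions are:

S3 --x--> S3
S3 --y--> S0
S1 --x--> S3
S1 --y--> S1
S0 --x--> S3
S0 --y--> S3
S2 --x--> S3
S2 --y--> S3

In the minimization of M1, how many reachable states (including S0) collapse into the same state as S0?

1

Reachable states from the start: {S0,S1,S3}. Unreachable: {S2} — drop them.
Initial partition by acceptance: {S0,S1} | {S3}.
Refine {S0,S1} on symbol y: members go to different blocks, giving {S0} and {S1}.
The partition is now stable with 3 blocks: {S0} | {S3} | {S1}.
The equivalence class containing S0 is {S0}, of size 1.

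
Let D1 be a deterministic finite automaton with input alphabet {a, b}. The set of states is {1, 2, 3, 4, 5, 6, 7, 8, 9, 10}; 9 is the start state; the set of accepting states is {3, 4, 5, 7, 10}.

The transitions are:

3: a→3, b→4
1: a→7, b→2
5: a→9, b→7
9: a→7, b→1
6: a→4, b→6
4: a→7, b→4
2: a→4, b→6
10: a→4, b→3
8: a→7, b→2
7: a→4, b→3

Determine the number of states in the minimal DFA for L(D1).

States {5,8,10} cannot be reached from the start state, so discard them.
Initial partition by acceptance: {3,4,7} | {1,2,6,9}.
Stable partition: {3,4,7} | {1,2,6,9} — 2 equivalence classes.

2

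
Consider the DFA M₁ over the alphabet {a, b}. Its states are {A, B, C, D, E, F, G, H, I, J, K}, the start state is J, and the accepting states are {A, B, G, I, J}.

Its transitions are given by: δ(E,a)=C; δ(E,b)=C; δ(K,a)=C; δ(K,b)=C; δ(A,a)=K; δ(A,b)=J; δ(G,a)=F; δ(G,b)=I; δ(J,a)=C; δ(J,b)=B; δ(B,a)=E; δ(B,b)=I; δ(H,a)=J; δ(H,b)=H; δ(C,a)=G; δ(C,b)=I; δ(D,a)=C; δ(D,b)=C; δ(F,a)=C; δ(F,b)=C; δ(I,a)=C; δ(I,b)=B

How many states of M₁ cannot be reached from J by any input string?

BFS from J reaches {B, C, E, F, G, I, J}; the 4 state(s) A, D, H, K are never visited.

4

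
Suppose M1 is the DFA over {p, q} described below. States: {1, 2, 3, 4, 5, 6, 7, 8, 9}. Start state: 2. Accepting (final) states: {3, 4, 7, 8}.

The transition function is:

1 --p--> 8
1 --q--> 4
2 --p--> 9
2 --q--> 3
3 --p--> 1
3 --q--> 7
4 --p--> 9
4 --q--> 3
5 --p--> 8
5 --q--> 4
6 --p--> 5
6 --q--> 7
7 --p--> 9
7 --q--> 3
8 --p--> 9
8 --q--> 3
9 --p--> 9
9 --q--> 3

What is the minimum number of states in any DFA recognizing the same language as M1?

4

Reachable states from the start: {1,2,3,4,7,8,9}. Unreachable: {5,6} — drop them.
Start with accepting vs non-accepting: {3,4,7,8} | {1,2,9}.
On input p, block {1,2,9} splits into {2,9} and {1}.
Refine {3,4,7,8} on symbol p: members go to different blocks, giving {4,7,8} and {3}.
No further refinement is possible. Final partition (4 blocks): {4,7,8} | {2,9} | {1} | {3}.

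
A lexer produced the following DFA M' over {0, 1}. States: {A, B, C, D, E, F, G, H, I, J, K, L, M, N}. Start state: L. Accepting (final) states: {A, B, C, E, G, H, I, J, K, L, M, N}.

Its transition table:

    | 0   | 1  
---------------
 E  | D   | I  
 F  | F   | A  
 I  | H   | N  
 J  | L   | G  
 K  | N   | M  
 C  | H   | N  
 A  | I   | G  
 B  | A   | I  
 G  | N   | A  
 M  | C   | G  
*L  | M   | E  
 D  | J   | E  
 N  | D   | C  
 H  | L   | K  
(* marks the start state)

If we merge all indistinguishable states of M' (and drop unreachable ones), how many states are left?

First remove the unreachable states {B,F}; 12 states remain.
Start with accepting vs non-accepting: {A,C,E,G,H,I,J,K,L,M,N} | {D}.
On input 0, block {A,C,E,G,H,I,J,K,L,M,N} splits into {A,C,G,H,I,J,K,L,M} and {E,N}.
On input 0, block {A,C,G,H,I,J,K,L,M} splits into {A,C,H,I,J,L,M} and {G,K}.
Split {A,C,H,I,J,L,M} by δ(·,1) → {A,H,J,M} and {C,I,L}.
The partition is now stable with 5 blocks: {A,H,J,M} | {D} | {E,N} | {G,K} | {C,I,L}.

5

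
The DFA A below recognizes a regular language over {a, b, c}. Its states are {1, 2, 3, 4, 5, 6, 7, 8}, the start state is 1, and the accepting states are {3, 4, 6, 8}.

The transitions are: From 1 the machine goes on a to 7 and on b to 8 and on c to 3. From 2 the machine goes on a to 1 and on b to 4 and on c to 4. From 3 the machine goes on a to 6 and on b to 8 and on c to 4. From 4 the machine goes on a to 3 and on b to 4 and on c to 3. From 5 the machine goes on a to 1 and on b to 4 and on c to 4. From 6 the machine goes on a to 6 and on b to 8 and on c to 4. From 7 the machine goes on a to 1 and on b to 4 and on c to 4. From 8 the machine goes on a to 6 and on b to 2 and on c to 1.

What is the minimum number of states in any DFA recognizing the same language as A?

5

Reachable states from the start: {1,2,3,4,6,7,8}. Unreachable: {5} — drop them.
Initial partition by acceptance: {3,4,6,8} | {1,2,7}.
On input b, block {3,4,6,8} splits into {3,4,6} and {8}.
Split {3,4,6} by δ(·,b) → {3,6} and {4}.
Refine {1,2,7} on symbol b: members go to different blocks, giving {2,7} and {1}.
No further refinement is possible. Final partition (5 blocks): {3,6} | {2,7} | {8} | {4} | {1}.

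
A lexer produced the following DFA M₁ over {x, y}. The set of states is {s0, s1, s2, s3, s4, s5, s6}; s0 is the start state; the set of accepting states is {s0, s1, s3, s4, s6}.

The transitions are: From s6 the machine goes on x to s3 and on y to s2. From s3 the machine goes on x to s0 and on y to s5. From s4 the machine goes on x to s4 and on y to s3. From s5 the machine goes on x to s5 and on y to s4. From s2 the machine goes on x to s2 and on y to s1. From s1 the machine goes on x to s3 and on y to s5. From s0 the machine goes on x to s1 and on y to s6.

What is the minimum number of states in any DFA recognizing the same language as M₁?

7

All states are reachable from the start state.
Start with accepting vs non-accepting: {s0,s1,s3,s4,s6} | {s2,s5}.
On input y, block {s0,s1,s3,s4,s6} splits into {s1,s3,s6} and {s0,s4}.
On input x, block {s1,s3,s6} splits into {s1,s6} and {s3}.
Refine {s2,s5} on symbol y: members go to different blocks, giving {s2} and {s5}.
On input y, block {s1,s6} splits into {s1} and {s6}.
Refine {s0,s4} on symbol x: members go to different blocks, giving {s0} and {s4}.
Stable partition: {s1} | {s2} | {s0} | {s3} | {s5} | {s6} | {s4} — 7 equivalence classes.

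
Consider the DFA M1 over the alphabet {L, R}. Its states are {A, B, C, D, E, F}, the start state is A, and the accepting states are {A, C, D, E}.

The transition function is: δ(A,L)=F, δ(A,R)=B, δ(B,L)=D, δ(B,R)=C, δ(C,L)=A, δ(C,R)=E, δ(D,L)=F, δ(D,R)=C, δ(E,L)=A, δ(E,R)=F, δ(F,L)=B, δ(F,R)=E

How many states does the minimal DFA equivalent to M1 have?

6

Every state is reachable, so we keep all 6.
P0 = {A,C,D,E} | {B,F}.
On input L, block {A,C,D,E} splits into {A,D} and {C,E}.
Split {A,D} by δ(·,R) → {A} and {D}.
Split {B,F} by δ(·,L) → {B} and {F}.
Split {C,E} by δ(·,R) → {C} and {E}.
The partition is now stable with 6 blocks: {A} | {B} | {C} | {D} | {F} | {E}.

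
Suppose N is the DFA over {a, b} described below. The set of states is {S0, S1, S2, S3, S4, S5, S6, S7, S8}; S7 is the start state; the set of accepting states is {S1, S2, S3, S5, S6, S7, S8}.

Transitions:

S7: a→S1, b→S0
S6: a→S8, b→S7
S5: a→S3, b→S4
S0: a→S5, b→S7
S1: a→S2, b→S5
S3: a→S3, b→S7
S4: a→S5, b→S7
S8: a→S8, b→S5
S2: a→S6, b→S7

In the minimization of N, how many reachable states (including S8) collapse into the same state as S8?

All states are reachable from the start state.
P0 = {S1,S2,S3,S5,S6,S7,S8} | {S0,S4}.
On input b, block {S1,S2,S3,S5,S6,S7,S8} splits into {S1,S2,S3,S6,S8} and {S5,S7}.
Stable partition: {S1,S2,S3,S6,S8} | {S0,S4} | {S5,S7} — 3 equivalence classes.
The equivalence class containing S8 is {S1,S2,S3,S6,S8}, of size 5.

5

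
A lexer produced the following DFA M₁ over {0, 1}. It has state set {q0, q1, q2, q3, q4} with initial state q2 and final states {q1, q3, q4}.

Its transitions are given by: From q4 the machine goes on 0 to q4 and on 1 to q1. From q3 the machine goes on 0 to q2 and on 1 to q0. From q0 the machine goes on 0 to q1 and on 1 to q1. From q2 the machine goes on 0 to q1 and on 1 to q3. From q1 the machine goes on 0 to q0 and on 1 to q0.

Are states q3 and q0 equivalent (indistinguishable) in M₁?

No

First remove the unreachable states {q4}; 4 states remain.
P0 = {q1,q3} | {q0,q2}.
Stable partition: {q1,q3} | {q0,q2} — 2 equivalence classes.
q3 and q0 end up in different blocks, so they are distinguishable. For instance, the string 'ε' is accepted from only q3.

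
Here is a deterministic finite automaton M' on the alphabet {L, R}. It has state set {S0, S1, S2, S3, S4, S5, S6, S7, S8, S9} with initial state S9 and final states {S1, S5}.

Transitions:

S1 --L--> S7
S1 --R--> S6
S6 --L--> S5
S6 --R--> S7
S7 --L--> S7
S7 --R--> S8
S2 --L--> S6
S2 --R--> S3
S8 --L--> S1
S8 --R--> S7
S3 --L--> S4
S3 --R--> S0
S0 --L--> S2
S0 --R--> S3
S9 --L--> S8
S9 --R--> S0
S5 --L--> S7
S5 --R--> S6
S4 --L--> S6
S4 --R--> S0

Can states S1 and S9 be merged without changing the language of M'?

All states are reachable from the start state.
Initial partition by acceptance: {S1,S5} | {S0,S2,S3,S4,S6,S7,S8,S9}.
On input L, block {S0,S2,S3,S4,S6,S7,S8,S9} splits into {S0,S2,S3,S4,S7,S9} and {S6,S8}.
Refine {S0,S2,S3,S4,S7,S9} on symbol L: members go to different blocks, giving {S0,S3,S7} and {S2,S4,S9}.
On input L, block {S0,S3,S7} splits into {S0,S3} and {S7}.
Stable partition: {S1,S5} | {S0,S3} | {S6,S8} | {S2,S4,S9} | {S7} — 5 equivalence classes.
S1 and S9 end up in different blocks, so they are distinguishable. For instance, the string 'ε' is accepted from only S1.

No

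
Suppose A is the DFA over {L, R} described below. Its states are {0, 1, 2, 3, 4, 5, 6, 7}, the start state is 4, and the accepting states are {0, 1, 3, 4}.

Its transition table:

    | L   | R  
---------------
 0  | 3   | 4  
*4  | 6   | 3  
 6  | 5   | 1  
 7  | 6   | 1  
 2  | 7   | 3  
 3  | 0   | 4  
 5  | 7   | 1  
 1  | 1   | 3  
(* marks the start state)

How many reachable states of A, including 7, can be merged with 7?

3

States {2} cannot be reached from the start state, so discard them.
Initial partition by acceptance: {0,1,3,4} | {5,6,7}.
Split {0,1,3,4} by δ(·,L) → {0,1,3} and {4}.
Refine {0,1,3} on symbol R: members go to different blocks, giving {0,3} and {1}.
No further refinement is possible. Final partition (4 blocks): {0,3} | {5,6,7} | {4} | {1}.
State 7 belongs to the block {5,6,7}, which has 3 states.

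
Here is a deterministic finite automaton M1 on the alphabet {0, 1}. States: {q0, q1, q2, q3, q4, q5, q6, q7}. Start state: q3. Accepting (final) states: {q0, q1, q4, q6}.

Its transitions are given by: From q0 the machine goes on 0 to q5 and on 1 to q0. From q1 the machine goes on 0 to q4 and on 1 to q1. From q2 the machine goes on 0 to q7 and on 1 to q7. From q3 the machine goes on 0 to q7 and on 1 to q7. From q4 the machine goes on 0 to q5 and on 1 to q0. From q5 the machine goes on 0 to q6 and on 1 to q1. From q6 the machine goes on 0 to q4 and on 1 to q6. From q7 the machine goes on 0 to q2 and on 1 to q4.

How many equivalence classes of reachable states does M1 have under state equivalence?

5

All states are reachable from the start state.
Initial partition by acceptance: {q0,q1,q4,q6} | {q2,q3,q5,q7}.
Refine {q0,q1,q4,q6} on symbol 0: members go to different blocks, giving {q0,q4} and {q1,q6}.
Split {q2,q3,q5,q7} by δ(·,0) → {q2,q3,q7} and {q5}.
On input 1, block {q2,q3,q7} splits into {q2,q3} and {q7}.
The partition is now stable with 5 blocks: {q0,q4} | {q2,q3} | {q1,q6} | {q5} | {q7}.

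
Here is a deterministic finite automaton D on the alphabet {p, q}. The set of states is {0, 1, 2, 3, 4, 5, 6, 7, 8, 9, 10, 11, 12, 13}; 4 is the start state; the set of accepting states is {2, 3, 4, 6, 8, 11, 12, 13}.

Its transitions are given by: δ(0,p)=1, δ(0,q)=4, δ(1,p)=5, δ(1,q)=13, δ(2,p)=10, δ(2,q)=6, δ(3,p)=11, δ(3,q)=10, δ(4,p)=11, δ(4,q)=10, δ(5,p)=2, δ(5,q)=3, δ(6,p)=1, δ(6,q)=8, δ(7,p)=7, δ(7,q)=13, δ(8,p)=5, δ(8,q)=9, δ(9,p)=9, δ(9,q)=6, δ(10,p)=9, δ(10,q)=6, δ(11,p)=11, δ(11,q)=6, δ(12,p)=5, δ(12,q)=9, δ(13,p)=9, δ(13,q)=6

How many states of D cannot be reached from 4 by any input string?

3

Starting at 4 and following transitions, the reachable set is {1, 2, 3, 4, 5, 6, 8, 9, 10, 11, 13}. That leaves 0, 7, 12 unreachable — 3 in total.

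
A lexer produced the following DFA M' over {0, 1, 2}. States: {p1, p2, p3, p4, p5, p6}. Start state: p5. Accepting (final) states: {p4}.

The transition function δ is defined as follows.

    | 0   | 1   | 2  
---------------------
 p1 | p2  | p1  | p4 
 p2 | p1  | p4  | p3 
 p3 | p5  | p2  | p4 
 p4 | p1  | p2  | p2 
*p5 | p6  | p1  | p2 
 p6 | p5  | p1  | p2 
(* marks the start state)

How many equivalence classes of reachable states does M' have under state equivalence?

Every state is reachable, so we keep all 6.
P0 = {p4} | {p1,p2,p3,p5,p6}.
Refine {p1,p2,p3,p5,p6} on symbol 1: members go to different blocks, giving {p1,p3,p5,p6} and {p2}.
Split {p1,p3,p5,p6} by δ(·,0) → {p3,p5,p6} and {p1}.
Refine {p3,p5,p6} on symbol 1: members go to different blocks, giving {p5,p6} and {p3}.
Stable partition: {p4} | {p5,p6} | {p2} | {p1} | {p3} — 5 equivalence classes.

5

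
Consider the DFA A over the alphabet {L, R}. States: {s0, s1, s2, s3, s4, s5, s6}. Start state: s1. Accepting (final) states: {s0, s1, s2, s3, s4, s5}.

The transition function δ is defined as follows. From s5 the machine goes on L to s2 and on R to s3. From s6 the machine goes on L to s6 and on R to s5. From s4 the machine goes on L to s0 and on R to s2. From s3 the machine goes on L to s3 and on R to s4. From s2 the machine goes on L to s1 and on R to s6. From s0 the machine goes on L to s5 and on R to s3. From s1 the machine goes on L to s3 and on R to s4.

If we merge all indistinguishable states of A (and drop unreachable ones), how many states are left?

6

All states are reachable from the start state.
Start with accepting vs non-accepting: {s0,s1,s2,s3,s4,s5} | {s6}.
Refine {s0,s1,s2,s3,s4,s5} on symbol R: members go to different blocks, giving {s0,s1,s3,s4,s5} and {s2}.
Refine {s0,s1,s3,s4,s5} on symbol L: members go to different blocks, giving {s0,s1,s3,s4} and {s5}.
Split {s0,s1,s3,s4} by δ(·,L) → {s1,s3,s4} and {s0}.
Refine {s1,s3,s4} on symbol L: members go to different blocks, giving {s1,s3} and {s4}.
No further refinement is possible. Final partition (6 blocks): {s1,s3} | {s6} | {s2} | {s5} | {s0} | {s4}.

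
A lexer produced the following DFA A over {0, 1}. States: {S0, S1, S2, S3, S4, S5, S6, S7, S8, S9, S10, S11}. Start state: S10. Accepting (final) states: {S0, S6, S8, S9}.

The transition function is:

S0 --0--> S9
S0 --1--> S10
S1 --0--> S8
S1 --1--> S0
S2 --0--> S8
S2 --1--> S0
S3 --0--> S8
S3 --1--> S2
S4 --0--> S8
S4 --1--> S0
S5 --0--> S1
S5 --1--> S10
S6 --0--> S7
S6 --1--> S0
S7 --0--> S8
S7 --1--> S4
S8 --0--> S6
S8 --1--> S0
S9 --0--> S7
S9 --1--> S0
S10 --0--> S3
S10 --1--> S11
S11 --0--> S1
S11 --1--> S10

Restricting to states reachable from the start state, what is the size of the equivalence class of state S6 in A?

Reachable states from the start: {S0,S1,S2,S3,S4,S6,S7,S8,S9,S10,S11}. Unreachable: {S5} — drop them.
Initial partition by acceptance: {S0,S6,S8,S9} | {S1,S2,S3,S4,S7,S10,S11}.
Refine {S0,S6,S8,S9} on symbol 0: members go to different blocks, giving {S0,S8} and {S6,S9}.
On input 1, block {S0,S8} splits into {S0} and {S8}.
Split {S1,S2,S3,S4,S7,S10,S11} by δ(·,0) → {S1,S2,S3,S4,S7} and {S10,S11}.
On input 1, block {S1,S2,S3,S4,S7} splits into {S1,S2,S4} and {S3,S7}.
On input 0, block {S10,S11} splits into {S10} and {S11}.
The partition is now stable with 7 blocks: {S0} | {S1,S2,S4} | {S6,S9} | {S8} | {S10} | {S3,S7} | {S11}.
The equivalence class containing S6 is {S6,S9}, of size 2.

2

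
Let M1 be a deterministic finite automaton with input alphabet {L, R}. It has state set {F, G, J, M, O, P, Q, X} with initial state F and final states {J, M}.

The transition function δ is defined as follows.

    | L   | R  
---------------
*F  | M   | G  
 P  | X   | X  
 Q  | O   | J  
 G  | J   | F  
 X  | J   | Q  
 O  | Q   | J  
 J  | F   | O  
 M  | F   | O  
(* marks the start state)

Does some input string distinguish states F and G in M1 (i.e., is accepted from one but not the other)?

No

Reachable states from the start: {F,G,J,M,O,Q}. Unreachable: {P,X} — drop them.
Start with accepting vs non-accepting: {J,M} | {F,G,O,Q}.
Split {F,G,O,Q} by δ(·,L) → {O,Q} and {F,G}.
The partition is now stable with 3 blocks: {J,M} | {O,Q} | {F,G}.
F and G lie in the same block of the stable partition, so they are equivalent — no string distinguishes them.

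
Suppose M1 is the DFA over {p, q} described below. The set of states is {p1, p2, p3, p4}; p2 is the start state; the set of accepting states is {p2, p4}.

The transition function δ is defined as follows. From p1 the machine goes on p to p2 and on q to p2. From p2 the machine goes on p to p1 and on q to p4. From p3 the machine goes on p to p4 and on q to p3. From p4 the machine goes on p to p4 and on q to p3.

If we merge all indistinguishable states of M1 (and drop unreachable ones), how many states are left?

4

P0 = {p2,p4} | {p1,p3}.
On input p, block {p2,p4} splits into {p2} and {p4}.
Split {p1,p3} by δ(·,p) → {p1} and {p3}.
Stable partition: {p2} | {p1} | {p4} | {p3} — 4 equivalence classes.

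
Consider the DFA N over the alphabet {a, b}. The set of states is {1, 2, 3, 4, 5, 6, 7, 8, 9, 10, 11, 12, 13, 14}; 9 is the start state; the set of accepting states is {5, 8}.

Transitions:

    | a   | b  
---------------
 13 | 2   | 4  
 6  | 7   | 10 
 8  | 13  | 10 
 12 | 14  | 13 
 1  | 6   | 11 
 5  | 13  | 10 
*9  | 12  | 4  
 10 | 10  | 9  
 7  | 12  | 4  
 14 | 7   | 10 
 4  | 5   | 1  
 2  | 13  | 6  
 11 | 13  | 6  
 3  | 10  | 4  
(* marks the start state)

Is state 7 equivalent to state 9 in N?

Yes

Reachable states from the start: {1,2,4,5,6,7,9,10,11,12,13,14}. Unreachable: {3,8} — drop them.
P0 = {5} | {1,2,4,6,7,9,10,11,12,13,14}.
Split {1,2,4,6,7,9,10,11,12,13,14} by δ(·,a) → {1,2,6,7,9,10,11,12,13,14} and {4}.
Refine {1,2,6,7,9,10,11,12,13,14} on symbol b: members go to different blocks, giving {1,2,6,10,11,12,14} and {7,9,13}.
Refine {1,2,6,10,11,12,14} on symbol a: members go to different blocks, giving {2,6,11,14} and {1,10,12}.
On input b, block {2,6,11,14} splits into {2,11} and {6,14}.
Split {7,9,13} by δ(·,a) → {7,9} and {13}.
Refine {1,10,12} on symbol a: members go to different blocks, giving {1,12} and {10}.
Refine {1,12} on symbol b: members go to different blocks, giving {1} and {12}.
No further refinement is possible. Final partition (9 blocks): {5} | {2,11} | {4} | {7,9} | {1} | {6,14} | {13} | {10} | {12}.
7 and 9 lie in the same block of the stable partition, so they are equivalent — no string distinguishes them.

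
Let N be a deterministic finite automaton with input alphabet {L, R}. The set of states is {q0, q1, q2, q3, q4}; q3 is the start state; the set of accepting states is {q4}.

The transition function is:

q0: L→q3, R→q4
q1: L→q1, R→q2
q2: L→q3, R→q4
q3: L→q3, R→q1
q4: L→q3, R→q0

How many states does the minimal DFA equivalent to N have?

All states are reachable from the start state.
P0 = {q4} | {q0,q1,q2,q3}.
On input R, block {q0,q1,q2,q3} splits into {q0,q2} and {q1,q3}.
Refine {q1,q3} on symbol R: members go to different blocks, giving {q1} and {q3}.
No further refinement is possible. Final partition (4 blocks): {q4} | {q0,q2} | {q1} | {q3}.

4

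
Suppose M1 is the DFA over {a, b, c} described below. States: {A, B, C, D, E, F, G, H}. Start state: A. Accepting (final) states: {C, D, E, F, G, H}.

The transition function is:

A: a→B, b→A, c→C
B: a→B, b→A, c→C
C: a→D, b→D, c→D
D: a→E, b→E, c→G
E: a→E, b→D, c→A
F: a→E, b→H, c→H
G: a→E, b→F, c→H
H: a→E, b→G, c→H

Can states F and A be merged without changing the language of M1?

Every state is reachable, so we keep all 8.
Initial partition by acceptance: {C,D,E,F,G,H} | {A,B}.
Refine {C,D,E,F,G,H} on symbol c: members go to different blocks, giving {C,D,F,G,H} and {E}.
On input a, block {C,D,F,G,H} splits into {D,F,G,H} and {C}.
On input b, block {D,F,G,H} splits into {F,G,H} and {D}.
Stable partition: {F,G,H} | {A,B} | {E} | {C} | {D} — 5 equivalence classes.
F and A end up in different blocks, so they are distinguishable. For instance, the string 'ε' is accepted from only F.

No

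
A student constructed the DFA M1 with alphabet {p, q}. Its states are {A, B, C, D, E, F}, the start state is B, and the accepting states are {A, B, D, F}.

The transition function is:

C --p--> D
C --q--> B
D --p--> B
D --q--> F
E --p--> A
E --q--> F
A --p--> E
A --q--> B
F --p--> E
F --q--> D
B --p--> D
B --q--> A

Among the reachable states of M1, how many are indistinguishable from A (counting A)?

States {C} cannot be reached from the start state, so discard them.
Initial partition by acceptance: {A,B,D,F} | {E}.
Refine {A,B,D,F} on symbol p: members go to different blocks, giving {A,F} and {B,D}.
Stable partition: {A,F} | {E} | {B,D} — 3 equivalence classes.
The equivalence class containing A is {A,F}, of size 2.

2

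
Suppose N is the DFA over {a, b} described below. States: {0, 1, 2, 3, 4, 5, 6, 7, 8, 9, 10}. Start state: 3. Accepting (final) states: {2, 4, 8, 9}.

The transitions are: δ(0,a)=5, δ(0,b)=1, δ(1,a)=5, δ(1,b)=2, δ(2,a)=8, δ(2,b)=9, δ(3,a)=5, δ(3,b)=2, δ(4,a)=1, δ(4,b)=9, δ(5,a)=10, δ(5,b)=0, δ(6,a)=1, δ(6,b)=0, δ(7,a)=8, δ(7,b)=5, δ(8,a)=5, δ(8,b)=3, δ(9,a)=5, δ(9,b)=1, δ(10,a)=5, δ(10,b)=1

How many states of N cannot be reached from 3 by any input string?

3

No path from 3 leads to 4, 6, 7; the other 8 states are all reachable.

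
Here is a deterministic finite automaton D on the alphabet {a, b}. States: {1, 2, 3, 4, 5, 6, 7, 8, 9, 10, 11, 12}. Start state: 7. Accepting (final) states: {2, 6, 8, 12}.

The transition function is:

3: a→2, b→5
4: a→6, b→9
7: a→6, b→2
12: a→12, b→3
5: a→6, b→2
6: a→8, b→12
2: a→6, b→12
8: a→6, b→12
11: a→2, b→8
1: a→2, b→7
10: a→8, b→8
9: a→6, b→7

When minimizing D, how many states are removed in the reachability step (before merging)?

No path from 7 leads to 1, 4, 9, 10, 11; the other 7 states are all reachable.

5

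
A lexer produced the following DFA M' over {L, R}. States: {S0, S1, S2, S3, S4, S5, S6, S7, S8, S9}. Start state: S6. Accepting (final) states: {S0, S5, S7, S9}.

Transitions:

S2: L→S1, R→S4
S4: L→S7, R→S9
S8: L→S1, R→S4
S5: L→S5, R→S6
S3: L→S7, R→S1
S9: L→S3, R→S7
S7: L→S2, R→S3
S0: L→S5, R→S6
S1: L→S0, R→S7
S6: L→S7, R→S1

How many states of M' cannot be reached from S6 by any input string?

1

Starting at S6 and following transitions, the reachable set is {S0, S1, S2, S3, S4, S5, S6, S7, S9}. That leaves S8 unreachable — 1 in total.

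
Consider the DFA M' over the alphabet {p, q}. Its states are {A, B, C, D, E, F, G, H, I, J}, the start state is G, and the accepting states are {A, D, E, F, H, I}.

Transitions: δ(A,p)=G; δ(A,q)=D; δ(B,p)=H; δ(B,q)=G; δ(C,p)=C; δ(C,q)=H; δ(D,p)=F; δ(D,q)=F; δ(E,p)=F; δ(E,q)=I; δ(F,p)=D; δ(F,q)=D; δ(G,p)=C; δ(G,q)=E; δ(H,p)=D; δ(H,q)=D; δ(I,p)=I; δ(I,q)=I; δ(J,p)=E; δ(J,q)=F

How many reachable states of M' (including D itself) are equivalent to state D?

5

Reachable states from the start: {C,D,E,F,G,H,I}. Unreachable: {A,B,J} — drop them.
P0 = {D,E,F,H,I} | {C,G}.
Stable partition: {D,E,F,H,I} | {C,G} — 2 equivalence classes.
The equivalence class containing D is {D,E,F,H,I}, of size 5.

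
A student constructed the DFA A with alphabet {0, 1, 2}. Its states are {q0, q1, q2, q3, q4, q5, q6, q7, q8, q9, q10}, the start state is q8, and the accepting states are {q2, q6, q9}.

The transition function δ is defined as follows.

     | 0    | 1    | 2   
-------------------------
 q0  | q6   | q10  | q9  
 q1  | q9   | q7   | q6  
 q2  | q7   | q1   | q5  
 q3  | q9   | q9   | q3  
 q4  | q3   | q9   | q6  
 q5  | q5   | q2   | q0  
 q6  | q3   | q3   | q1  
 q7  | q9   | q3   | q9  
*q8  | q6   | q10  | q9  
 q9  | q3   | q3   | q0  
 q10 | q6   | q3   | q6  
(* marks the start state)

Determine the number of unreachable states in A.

No path from q8 leads to q2, q4, q5; the other 8 states are all reachable.

3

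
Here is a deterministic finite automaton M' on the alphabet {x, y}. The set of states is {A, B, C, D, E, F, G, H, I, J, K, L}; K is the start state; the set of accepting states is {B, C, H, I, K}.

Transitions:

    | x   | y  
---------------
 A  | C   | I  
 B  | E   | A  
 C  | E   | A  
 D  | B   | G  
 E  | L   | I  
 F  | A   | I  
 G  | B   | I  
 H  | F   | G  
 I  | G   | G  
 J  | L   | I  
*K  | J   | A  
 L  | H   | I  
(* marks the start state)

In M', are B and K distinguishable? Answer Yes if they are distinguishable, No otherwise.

No

States {D} cannot be reached from the start state, so discard them.
P0 = {B,C,H,I,K} | {A,E,F,G,J,L}.
On input x, block {A,E,F,G,J,L} splits into {A,G,L} and {E,F,J}.
On input x, block {B,C,H,I,K} splits into {B,C,H,K} and {I}.
No further refinement is possible. Final partition (4 blocks): {B,C,H,K} | {A,G,L} | {E,F,J} | {I}.
B and K lie in the same block of the stable partition, so they are equivalent — no string distinguishes them.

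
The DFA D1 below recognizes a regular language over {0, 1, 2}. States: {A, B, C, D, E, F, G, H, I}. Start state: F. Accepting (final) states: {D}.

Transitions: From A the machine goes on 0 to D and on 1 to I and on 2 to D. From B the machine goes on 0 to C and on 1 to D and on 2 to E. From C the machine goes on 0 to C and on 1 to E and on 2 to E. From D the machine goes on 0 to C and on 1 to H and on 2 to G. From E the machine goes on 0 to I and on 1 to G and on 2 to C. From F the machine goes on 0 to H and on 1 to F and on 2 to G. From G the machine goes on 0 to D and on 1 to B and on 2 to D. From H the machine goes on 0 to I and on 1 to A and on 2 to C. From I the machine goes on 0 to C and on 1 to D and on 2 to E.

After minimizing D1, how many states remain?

6

Every state is reachable, so we keep all 9.
Initial partition by acceptance: {D} | {A,B,C,E,F,G,H,I}.
Split {A,B,C,E,F,G,H,I} by δ(·,0) → {B,C,E,F,H,I} and {A,G}.
Split {B,C,E,F,H,I} by δ(·,1) → {B,I} and {C,F} and {E,H}.
Split {C,F} by δ(·,0) → {C} and {F}.
No further refinement is possible. Final partition (6 blocks): {D} | {B,I} | {A,G} | {C} | {E,H} | {F}.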